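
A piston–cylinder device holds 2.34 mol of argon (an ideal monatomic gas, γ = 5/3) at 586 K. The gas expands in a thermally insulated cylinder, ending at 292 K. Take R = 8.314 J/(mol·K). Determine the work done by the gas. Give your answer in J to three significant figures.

W ≈ 8580 J

Adiabatic ⇒ Q = 0, so W_by = −ΔU = nCᵥ(T₁ − T₂).
Cᵥ = 3R/2 = 12.47 J/(mol·K).
W = (2.34)(12.47)(586 − 292) = 8580 J.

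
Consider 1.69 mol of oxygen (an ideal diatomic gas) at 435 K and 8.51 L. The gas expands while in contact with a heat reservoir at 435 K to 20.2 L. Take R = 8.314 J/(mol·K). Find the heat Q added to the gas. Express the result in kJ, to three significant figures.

Isothermal ⇒ ΔU = 0, so Q = W = nRT ln(V₂/V₁).
Q = (1.69)(8.314)(435) ln(20.2/8.51) = 6112 × 0.8644 = 5283 J.

Q ≈ 5.28 kJ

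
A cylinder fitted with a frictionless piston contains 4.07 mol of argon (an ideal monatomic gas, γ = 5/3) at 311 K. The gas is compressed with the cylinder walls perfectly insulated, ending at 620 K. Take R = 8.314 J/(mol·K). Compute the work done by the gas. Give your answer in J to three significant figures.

Adiabatic ⇒ Q = 0, so W_by = −ΔU = nCᵥ(T₁ − T₂).
Cᵥ = 3R/2 = 12.47 J/(mol·K).
W = (4.07)(12.47)(311 − 620) = -15684 J.

W ≈ -15700 J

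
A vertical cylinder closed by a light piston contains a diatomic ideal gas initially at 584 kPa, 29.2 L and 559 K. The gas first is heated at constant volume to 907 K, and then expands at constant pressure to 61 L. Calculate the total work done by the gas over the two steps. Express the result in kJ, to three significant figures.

W_total ≈ 30.1 kJ

Step 1 (isochoric): W = 0 (constant volume).
After step 1: P = 947.6 kPa (V unchanged).
Step 2 (isobaric): W = PΔV = (947.6 kPa)(61 − 29.2 L) = 30133 J.
W_total = 0 + 30133 = 30133 J.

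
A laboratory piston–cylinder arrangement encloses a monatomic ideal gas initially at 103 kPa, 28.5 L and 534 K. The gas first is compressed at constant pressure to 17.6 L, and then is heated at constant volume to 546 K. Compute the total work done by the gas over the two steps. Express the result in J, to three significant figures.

W_total ≈ -1120 J

Step 1 (isobaric): W = PΔV = (103 kPa)(17.6 − 28.5 L) = -1123 J.
Step 2 (isochoric): W = 0 (constant volume).
W_total = -1123 + 0 = -1123 J.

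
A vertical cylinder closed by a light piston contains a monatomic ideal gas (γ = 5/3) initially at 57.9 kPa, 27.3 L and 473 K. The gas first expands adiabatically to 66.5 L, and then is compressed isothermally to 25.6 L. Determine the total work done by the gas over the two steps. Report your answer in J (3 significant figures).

W_total ≈ 228 J

Step 1 (adiabatic): W = (P₁V₁ − P₂V₂)/(γ−1) = (1581 − 873.1)/0.667 = 1061 J.
After step 1: P = 13.13 kPa, V = 66.5 L, T = 261.3 K.
Step 2 (isothermal): W = P₁V₁ ln(V₂/V₁) = (873.1) ln(25.6/66.5) = -833.5 J.
W_total = 1061 − 833.5 = 227.9 J.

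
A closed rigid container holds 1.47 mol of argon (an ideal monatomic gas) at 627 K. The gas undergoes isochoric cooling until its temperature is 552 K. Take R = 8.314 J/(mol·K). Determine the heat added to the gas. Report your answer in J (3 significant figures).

Constant volume ⇒ W = 0, so Q = ΔU = nCᵥΔT with Cᵥ = 3R/2 = 12.47 J/(mol·K).
ΔU = (1.47)(12.47)(552 − 627) = -1375 J.

Q ≈ -1370 J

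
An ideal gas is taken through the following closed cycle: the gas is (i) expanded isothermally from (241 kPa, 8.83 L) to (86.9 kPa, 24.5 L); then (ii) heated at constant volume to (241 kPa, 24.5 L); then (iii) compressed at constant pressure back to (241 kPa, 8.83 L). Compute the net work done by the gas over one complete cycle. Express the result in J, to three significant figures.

W_net ≈ -1600 J

Leg (i): W = PᵢVᵢ ln(V_f/Vᵢ) = (2128) ln(24.5/8.83) = 2172 J.
Leg (ii): W = 0.
Leg (iii): W = PΔV = (241)(8.83 − 24.5) = -3776 J.
W_net = 2172 − 3776 = -1605 J.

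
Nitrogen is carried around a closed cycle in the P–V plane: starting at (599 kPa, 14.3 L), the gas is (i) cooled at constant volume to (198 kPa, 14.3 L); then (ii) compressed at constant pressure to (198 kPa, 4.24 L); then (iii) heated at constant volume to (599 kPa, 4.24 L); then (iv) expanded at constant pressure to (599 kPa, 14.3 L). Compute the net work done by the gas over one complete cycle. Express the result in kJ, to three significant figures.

W_net ≈ 4.03 kJ

Constant-volume legs do no work.
W(ii) = (198)(4.24 − 14.3) = -1992 J; W(iv) = (599)(14.3 − 4.24) = 6026 J.
W_net = -1992 + 6026 = 4034 J (the clockwise enclosed area).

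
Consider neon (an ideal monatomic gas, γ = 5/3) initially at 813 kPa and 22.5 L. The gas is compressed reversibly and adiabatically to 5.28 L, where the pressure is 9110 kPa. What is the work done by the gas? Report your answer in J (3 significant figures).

Adiabatic: W = (P₁V₁ − P₂V₂)/(γ − 1) with γ = 5/3.
P₁V₁ = 18292 J, P₂V₂ = 48101 J.
W = (18292 − 48101) / 0.6667 = -44712 J.

W ≈ -44700 J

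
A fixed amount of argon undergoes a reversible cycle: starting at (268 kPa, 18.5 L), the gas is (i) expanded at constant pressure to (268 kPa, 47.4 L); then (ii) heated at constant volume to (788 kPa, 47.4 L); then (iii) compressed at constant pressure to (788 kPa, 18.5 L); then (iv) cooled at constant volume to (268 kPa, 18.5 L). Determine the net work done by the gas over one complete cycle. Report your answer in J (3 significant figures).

W_net ≈ -15000 J

Constant-volume legs do no work.
W(i) = (268)(47.4 − 18.5) = 7745 J; W(iii) = (788)(18.5 − 47.4) = -22773 J.
W_net = 7745 − 22773 = -15028 J (the counter-clockwise enclosed area).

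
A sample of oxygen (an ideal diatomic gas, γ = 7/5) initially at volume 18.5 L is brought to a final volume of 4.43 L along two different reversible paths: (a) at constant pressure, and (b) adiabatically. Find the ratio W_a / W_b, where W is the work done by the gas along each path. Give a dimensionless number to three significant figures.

W_a / W_b ≈ 0.394

Path (a) isobaric: W = P₁(V₂ − V₁) → W_a/(P₁V₁) = -0.7605.
Path (b) adiabatic: W = P₁V₁(1 − (V₁/V₂)^(γ−1))/(γ−1) → W_b/(P₁V₁) = -1.928.
W_a / W_b = -0.7605 / -1.928 = 0.3944.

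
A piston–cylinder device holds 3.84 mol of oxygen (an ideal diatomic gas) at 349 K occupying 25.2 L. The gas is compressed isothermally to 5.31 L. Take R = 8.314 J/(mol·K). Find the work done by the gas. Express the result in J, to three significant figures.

Isothermal: W = nRT ln(V₂/V₁).
W = (3.84)(8.314)(349) × ln(5.31/25.2)
  = 11142 × -1.557
W_by_gas = -17351 J.

W ≈ -17400 J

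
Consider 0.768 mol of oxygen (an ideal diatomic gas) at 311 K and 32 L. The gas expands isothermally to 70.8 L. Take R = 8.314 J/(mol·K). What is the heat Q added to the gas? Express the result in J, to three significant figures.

Q ≈ 1580 J

Isothermal ⇒ ΔU = 0, so Q = W = nRT ln(V₂/V₁).
Q = (0.768)(8.314)(311) ln(70.8/32) = 1986 × 0.7941 = 1577 J.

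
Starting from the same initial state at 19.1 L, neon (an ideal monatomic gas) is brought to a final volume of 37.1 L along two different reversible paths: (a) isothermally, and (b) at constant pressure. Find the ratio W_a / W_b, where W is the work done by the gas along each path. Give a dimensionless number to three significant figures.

W_a / W_b ≈ 0.705

Path (a) isothermal: W = P₁V₁ ln(V₂/V₁) → W_a/(P₁V₁) = 0.6639.
Path (b) isobaric: W = P₁(V₂ − V₁) → W_b/(P₁V₁) = 0.9424.
W_a / W_b = 0.6639 / 0.9424 = 0.7045.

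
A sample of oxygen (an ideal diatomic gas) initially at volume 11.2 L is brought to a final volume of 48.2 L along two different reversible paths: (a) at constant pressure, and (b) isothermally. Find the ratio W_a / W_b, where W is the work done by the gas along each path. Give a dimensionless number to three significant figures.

Path (a) isobaric: W = P₁(V₂ − V₁) → W_a/(P₁V₁) = 3.304.
Path (b) isothermal: W = P₁V₁ ln(V₂/V₁) → W_b/(P₁V₁) = 1.459.
W_a / W_b = 3.304 / 1.459 = 2.264.

W_a / W_b ≈ 2.26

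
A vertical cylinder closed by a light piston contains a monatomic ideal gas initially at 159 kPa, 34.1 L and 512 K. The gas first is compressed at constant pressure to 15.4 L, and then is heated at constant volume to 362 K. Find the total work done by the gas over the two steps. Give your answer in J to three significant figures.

Step 1 (isobaric): W = PΔV = (159 kPa)(15.4 − 34.1 L) = -2973 J.
Step 2 (isochoric): W = 0 (constant volume).
W_total = -2973 + 0 = -2973 J.

W_total ≈ -2970 J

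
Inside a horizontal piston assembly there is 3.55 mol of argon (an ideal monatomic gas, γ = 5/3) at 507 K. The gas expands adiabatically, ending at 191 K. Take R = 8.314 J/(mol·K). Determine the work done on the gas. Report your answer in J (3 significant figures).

W ≈ -14000 J

Adiabatic ⇒ Q = 0, so W_by = −ΔU = nCᵥ(T₁ − T₂).
Cᵥ = 3R/2 = 12.47 J/(mol·K).
W = (3.55)(12.47)(507 − 191) = 13990 J.
Work on gas = −W_by = -13990 J.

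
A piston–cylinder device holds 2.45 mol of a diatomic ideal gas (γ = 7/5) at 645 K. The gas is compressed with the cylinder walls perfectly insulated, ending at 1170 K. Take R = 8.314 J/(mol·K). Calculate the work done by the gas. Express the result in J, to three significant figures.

Adiabatic ⇒ Q = 0, so W_by = −ΔU = nCᵥ(T₁ − T₂).
Cᵥ = 5R/2 = 20.79 J/(mol·K).
W = (2.45)(20.79)(645 − 1170) = -26735 J.

W ≈ -26700 J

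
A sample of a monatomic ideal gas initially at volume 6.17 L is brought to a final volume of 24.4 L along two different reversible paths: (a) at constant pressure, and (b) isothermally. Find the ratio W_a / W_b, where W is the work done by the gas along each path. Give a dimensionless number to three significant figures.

Path (a) isobaric: W = P₁(V₂ − V₁) → W_a/(P₁V₁) = 2.955.
Path (b) isothermal: W = P₁V₁ ln(V₂/V₁) → W_b/(P₁V₁) = 1.375.
W_a / W_b = 2.955 / 1.375 = 2.149.

W_a / W_b ≈ 2.15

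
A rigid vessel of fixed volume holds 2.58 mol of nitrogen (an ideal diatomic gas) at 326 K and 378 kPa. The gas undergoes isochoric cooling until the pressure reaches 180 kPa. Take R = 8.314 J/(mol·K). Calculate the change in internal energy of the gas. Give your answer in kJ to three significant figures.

ΔU ≈ -9.16 kJ

Constant volume ⇒ W = 0, so Q = ΔU = nCᵥΔT with Cᵥ = 5R/2 = 20.79 J/(mol·K).
At constant V, T₂/T₁ = P₂/P₁ ⇒ ΔT = T₁(P₂/P₁ − 1) = 326·(180/378 − 1) = -170.8 K.
ΔU = (2.58)(20.79)(-170.8) = -9157 J.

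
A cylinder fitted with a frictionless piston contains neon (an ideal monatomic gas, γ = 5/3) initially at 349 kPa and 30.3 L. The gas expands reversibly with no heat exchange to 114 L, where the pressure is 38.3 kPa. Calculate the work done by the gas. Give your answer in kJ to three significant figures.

W ≈ 9.31 kJ

Adiabatic: W = (P₁V₁ − P₂V₂)/(γ − 1) with γ = 5/3.
P₁V₁ = 10575 J, P₂V₂ = 4366 J.
W = (10575 − 4366) / 0.6667 = 9313 J.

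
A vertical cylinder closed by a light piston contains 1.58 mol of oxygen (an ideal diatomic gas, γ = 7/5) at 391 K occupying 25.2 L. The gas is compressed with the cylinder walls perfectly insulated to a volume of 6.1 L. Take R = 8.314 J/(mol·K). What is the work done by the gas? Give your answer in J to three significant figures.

Adiabatic: TV^(γ−1) = const with γ = 7/5.
T₂ = T₁ (V₁/V₂)^(γ−1) = 391 × (25.2/6.1)^0.4 = 391 × 1.764 = 689.6 K.
W_by = nCᵥ(T₁ − T₂) = (1.58)(20.79)(391 − 689.6) = -9807 J.

W ≈ -9810 J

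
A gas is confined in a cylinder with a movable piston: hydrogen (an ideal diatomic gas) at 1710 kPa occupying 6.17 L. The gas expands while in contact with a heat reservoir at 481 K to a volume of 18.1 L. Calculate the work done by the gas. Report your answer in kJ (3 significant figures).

Isothermal: W = nRT ln(V₂/V₁) = P₁V₁ ln(V₂/V₁).
P₁V₁ = (1710 kPa)(6.17 L) = 10551 J.
W = 10551 × ln(18.1/6.17) = 10551 × 1.076
W_by_gas = 11355 J.

W ≈ 11.4 kJ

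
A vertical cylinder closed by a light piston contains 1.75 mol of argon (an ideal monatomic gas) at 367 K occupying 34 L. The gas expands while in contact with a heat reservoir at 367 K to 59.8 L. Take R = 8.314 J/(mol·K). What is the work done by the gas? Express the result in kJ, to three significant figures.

W ≈ 3.02 kJ

Isothermal: W = nRT ln(V₂/V₁).
W = (1.75)(8.314)(367) × ln(59.8/34)
  = 5340 × 0.5646
W_by_gas = 3015 J.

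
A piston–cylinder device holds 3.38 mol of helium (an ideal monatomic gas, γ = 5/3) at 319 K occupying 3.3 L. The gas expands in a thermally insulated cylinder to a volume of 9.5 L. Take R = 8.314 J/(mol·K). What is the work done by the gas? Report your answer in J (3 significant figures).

Adiabatic: TV^(γ−1) = const with γ = 5/3.
T₂ = T₁ (V₁/V₂)^(γ−1) = 319 × (3.3/9.5)^0.667 = 319 × 0.4942 = 157.6 K.
W_by = nCᵥ(T₁ − T₂) = (3.38)(12.47)(319 − 157.6) = 6802 J.

W ≈ 6800 J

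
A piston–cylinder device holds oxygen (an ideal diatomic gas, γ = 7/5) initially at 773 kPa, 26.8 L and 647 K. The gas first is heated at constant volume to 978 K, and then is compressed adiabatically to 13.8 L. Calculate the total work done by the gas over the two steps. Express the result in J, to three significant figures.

W_total ≈ -23800 J

Step 1 (isochoric): W = 0 (constant volume).
After step 1: P = 1168 kPa (V unchanged).
Step 2 (adiabatic): W = (P₁V₁ − P₂V₂)/(γ−1) = (31315 − 40837)/0.4 = -23805 J.
W_total = 0 − 23805 = -23805 J.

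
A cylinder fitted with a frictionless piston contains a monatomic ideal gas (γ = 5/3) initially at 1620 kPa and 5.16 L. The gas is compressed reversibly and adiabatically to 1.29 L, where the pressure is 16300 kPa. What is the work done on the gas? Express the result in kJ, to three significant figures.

W ≈ 19.0 kJ

Adiabatic: W = (P₁V₁ − P₂V₂)/(γ − 1) with γ = 5/3.
P₁V₁ = 8359 J, P₂V₂ = 21027 J.
W = (8359 − 21027) / 0.6667 = -19002 J.
Work on gas = −W_by = 19002 J.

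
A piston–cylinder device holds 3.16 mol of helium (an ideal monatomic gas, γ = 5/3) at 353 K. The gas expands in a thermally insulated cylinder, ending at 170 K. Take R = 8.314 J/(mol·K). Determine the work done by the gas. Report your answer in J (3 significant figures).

Adiabatic ⇒ Q = 0, so W_by = −ΔU = nCᵥ(T₁ − T₂).
Cᵥ = 3R/2 = 12.47 J/(mol·K).
W = (3.16)(12.47)(353 − 170) = 7212 J.

W ≈ 7210 J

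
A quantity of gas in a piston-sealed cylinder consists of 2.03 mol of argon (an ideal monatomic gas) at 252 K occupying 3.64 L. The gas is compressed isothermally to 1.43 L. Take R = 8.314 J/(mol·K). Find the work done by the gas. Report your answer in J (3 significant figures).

Isothermal: W = nRT ln(V₂/V₁).
W = (2.03)(8.314)(252) × ln(1.43/3.64)
  = 4253 × -0.9343
W_by_gas = -3974 J.

W ≈ -3970 J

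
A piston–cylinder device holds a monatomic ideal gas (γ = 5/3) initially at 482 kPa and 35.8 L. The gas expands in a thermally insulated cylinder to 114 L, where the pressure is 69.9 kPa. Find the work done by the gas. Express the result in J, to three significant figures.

Adiabatic: W = (P₁V₁ − P₂V₂)/(γ − 1) with γ = 5/3.
P₁V₁ = 17256 J, P₂V₂ = 7969 J.
W = (17256 − 7969) / 0.6667 = 13930 J.

W ≈ 13900 J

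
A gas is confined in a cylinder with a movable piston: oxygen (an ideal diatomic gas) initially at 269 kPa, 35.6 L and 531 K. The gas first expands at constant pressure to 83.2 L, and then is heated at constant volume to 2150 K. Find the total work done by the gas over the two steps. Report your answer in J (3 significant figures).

W_total ≈ 12800 J

Step 1 (isobaric): W = PΔV = (269 kPa)(83.2 − 35.6 L) = 12804 J.
Step 2 (isochoric): W = 0 (constant volume).
W_total = 12804 + 0 = 12804 J.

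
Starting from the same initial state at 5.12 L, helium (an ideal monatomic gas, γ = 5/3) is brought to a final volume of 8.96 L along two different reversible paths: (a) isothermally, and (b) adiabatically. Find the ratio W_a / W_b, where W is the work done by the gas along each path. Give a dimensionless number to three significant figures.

Path (a) isothermal: W = P₁V₁ ln(V₂/V₁) → W_a/(P₁V₁) = 0.5596.
Path (b) adiabatic: W = P₁V₁(1 − (V₁/V₂)^(γ−1))/(γ−1) → W_b/(P₁V₁) = 0.4671.
W_a / W_b = 0.5596 / 0.4671 = 1.198.

W_a / W_b ≈ 1.20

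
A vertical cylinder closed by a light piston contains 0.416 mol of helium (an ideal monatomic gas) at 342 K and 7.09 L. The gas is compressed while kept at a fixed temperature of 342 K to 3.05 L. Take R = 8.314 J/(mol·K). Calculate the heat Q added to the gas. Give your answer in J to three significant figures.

Q ≈ -998 J

Isothermal ⇒ ΔU = 0, so Q = W = nRT ln(V₂/V₁).
Q = (0.416)(8.314)(342) ln(3.05/7.09) = 1183 × -0.8435 = -997.8 J.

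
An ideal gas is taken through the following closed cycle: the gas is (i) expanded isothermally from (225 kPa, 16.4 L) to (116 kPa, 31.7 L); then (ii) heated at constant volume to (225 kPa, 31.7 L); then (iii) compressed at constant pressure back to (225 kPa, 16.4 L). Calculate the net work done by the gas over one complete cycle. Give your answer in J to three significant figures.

W_net ≈ -1010 J

Leg (i): W = PᵢVᵢ ln(V_f/Vᵢ) = (3690) ln(31.7/16.4) = 2432 J.
Leg (ii): W = 0.
Leg (iii): W = PΔV = (225)(16.4 − 31.7) = -3442 J.
W_net = 2432 − 3442 = -1011 J.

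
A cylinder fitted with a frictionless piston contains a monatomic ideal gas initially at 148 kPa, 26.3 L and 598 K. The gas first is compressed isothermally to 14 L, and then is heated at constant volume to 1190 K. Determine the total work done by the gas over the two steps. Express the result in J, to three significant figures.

W_total ≈ -2450 J

Step 1 (isothermal): W = P₁V₁ ln(V₂/V₁) = (3892) ln(14/26.3) = -2454 J.
Step 2 (isochoric): W = 0 (constant volume).
W_total = -2454 + 0 = -2454 J.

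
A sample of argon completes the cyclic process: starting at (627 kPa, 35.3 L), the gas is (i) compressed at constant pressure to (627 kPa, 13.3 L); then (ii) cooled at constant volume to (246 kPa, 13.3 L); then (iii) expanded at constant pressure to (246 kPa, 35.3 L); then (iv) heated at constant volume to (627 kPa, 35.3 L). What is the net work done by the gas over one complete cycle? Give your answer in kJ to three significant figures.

Constant-volume legs do no work.
W(i) = (627)(13.3 − 35.3) = -13794 J; W(iii) = (246)(35.3 − 13.3) = 5412 J.
W_net = -13794 + 5412 = -8382 J (the counter-clockwise enclosed area).

W_net ≈ -8.38 kJ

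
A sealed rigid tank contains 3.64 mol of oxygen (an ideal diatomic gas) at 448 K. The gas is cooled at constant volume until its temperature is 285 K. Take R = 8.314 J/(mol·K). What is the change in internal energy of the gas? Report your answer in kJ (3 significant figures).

Constant volume ⇒ W = 0, so Q = ΔU = nCᵥΔT with Cᵥ = 5R/2 = 20.79 J/(mol·K).
ΔU = (3.64)(20.79)(285 − 448) = -12332 J.

ΔU ≈ -12.3 kJ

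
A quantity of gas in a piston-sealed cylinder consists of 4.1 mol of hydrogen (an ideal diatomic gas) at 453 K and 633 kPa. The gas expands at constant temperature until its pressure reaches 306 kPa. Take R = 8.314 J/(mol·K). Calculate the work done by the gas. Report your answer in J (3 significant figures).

Isothermal process: W = nRT ln(V₂/V₁) = nRT ln(P₁/P₂).
W = (4.1)(8.314)(453) × ln(633/306)
  = 15442 × ln(2.069) = 15442 × 0.7269
W_by_gas = 11224 J.

W ≈ 11200 J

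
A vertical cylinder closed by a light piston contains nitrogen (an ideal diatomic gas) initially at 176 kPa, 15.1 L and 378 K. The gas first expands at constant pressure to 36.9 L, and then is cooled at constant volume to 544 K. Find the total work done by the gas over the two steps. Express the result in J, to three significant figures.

Step 1 (isobaric): W = PΔV = (176 kPa)(36.9 − 15.1 L) = 3837 J.
Step 2 (isochoric): W = 0 (constant volume).
W_total = 3837 + 0 = 3837 J.

W_total ≈ 3840 J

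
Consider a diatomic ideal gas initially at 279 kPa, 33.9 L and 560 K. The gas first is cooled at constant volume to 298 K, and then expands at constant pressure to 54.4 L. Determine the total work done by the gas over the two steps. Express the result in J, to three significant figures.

Step 1 (isochoric): W = 0 (constant volume).
After step 1: P = 148.5 kPa (V unchanged).
Step 2 (isobaric): W = PΔV = (148.5 kPa)(54.4 − 33.9 L) = 3044 J.
W_total = 0 + 3044 = 3044 J.

W_total ≈ 3040 J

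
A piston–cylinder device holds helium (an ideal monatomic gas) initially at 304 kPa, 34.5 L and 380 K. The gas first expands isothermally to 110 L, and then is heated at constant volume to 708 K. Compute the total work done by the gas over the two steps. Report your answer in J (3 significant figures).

Step 1 (isothermal): W = P₁V₁ ln(V₂/V₁) = (10488) ln(110/34.5) = 12161 J.
Step 2 (isochoric): W = 0 (constant volume).
W_total = 12161 + 0 = 12161 J.

W_total ≈ 12200 J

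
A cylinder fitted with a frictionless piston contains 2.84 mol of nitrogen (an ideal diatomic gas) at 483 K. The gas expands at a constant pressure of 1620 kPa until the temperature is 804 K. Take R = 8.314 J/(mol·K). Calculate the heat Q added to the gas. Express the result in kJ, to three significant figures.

Q ≈ 26.5 kJ

Isobaric: W = nRΔT = (2.84)(8.314)(321) = 7579 J.
ΔU = nCᵥΔT with Cᵥ = 5R/2: ΔU = (2.84)(20.79)(321) = 18948 J.
Q = ΔU + W = 18948 + 7579 = 26528 J.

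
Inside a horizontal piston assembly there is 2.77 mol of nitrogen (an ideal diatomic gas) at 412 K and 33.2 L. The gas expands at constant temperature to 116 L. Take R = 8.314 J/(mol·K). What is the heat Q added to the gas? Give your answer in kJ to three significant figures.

Isothermal ⇒ ΔU = 0, so Q = W = nRT ln(V₂/V₁).
Q = (2.77)(8.314)(412) ln(116/33.2) = 9488 × 1.251 = 11870 J.

Q ≈ 11.9 kJ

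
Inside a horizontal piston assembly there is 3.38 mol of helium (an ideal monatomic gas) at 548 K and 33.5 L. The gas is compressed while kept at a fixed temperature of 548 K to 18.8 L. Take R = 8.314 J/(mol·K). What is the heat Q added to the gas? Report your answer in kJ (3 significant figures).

Isothermal ⇒ ΔU = 0, so Q = W = nRT ln(V₂/V₁).
Q = (3.38)(8.314)(548) ln(18.8/33.5) = 15400 × -0.5777 = -8896 J.

Q ≈ -8.90 kJ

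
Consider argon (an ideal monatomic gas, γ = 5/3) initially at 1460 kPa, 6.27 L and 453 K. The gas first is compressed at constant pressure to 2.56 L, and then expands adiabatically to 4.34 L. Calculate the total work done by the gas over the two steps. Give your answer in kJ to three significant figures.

W_total ≈ -3.75 kJ

Step 1 (isobaric): W = PΔV = (1460 kPa)(2.56 − 6.27 L) = -5417 J.
After step 1: P = 1460 kPa, V = 2.56 L, T = 185 K.
Step 2 (adiabatic): W = (P₁V₁ − P₂V₂)/(γ−1) = (3738 − 2629)/0.667 = 1663 J.
W_total = -5417 + 1663 = -3753 J.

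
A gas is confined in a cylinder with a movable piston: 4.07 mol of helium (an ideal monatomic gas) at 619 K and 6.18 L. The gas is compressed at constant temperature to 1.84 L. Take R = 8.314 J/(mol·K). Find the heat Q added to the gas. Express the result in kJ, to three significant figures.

Isothermal ⇒ ΔU = 0, so Q = W = nRT ln(V₂/V₁).
Q = (4.07)(8.314)(619) ln(1.84/6.18) = 20946 × -1.212 = -25377 J.

Q ≈ -25.4 kJ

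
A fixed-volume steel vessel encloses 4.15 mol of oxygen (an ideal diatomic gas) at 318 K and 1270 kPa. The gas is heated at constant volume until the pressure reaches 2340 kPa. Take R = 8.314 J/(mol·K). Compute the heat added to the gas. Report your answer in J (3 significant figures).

Constant volume ⇒ W = 0, so Q = ΔU = nCᵥΔT with Cᵥ = 5R/2 = 20.79 J/(mol·K).
At constant V, T₂/T₁ = P₂/P₁ ⇒ ΔT = T₁(P₂/P₁ − 1) = 318·(2340/1270 − 1) = 267.9 K.
ΔU = (4.15)(20.79)(267.9) = 23110 J.

Q ≈ 23100 J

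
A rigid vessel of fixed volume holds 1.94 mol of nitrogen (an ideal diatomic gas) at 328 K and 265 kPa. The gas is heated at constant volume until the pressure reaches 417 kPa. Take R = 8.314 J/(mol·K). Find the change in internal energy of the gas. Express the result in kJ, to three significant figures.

ΔU ≈ 7.59 kJ

Constant volume ⇒ W = 0, so Q = ΔU = nCᵥΔT with Cᵥ = 5R/2 = 20.79 J/(mol·K).
At constant V, T₂/T₁ = P₂/P₁ ⇒ ΔT = T₁(P₂/P₁ − 1) = 328·(417/265 − 1) = 188.1 K.
ΔU = (1.94)(20.79)(188.1) = 7586 J.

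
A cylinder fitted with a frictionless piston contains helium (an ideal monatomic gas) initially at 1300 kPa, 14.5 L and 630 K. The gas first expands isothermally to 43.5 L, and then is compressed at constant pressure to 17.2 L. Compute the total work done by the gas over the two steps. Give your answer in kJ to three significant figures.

W_total ≈ 9.31 kJ

Step 1 (isothermal): W = P₁V₁ ln(V₂/V₁) = (18850) ln(43.5/14.5) = 20709 J.
After step 1: P = 433.3 kPa, V = 43.5 L, T = 630 K.
Step 2 (isobaric): W = PΔV = (433.3 kPa)(17.2 − 43.5 L) = -11397 J.
W_total = 20709 − 11397 = 9312 J.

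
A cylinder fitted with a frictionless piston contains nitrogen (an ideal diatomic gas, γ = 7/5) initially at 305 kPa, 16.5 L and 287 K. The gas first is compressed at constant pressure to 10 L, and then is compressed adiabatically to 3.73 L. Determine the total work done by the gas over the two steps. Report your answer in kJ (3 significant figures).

Step 1 (isobaric): W = PΔV = (305 kPa)(10 − 16.5 L) = -1982 J.
After step 1: P = 305 kPa, V = 10 L, T = 173.9 K.
Step 2 (adiabatic): W = (P₁V₁ − P₂V₂)/(γ−1) = (3050 − 4525)/0.4 = -3687 J.
W_total = -1982 − 3687 = -5670 J.

W_total ≈ -5.67 kJ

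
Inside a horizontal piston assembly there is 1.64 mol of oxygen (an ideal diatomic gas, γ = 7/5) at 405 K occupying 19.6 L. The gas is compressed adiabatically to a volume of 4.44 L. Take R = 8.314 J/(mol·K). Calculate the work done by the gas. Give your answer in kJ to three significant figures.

Adiabatic: TV^(γ−1) = const with γ = 7/5.
T₂ = T₁ (V₁/V₂)^(γ−1) = 405 × (19.6/4.44)^0.4 = 405 × 1.811 = 733.5 K.
W_by = nCᵥ(T₁ − T₂) = (1.64)(20.79)(405 − 733.5) = -11198 J.

W ≈ -11.2 kJ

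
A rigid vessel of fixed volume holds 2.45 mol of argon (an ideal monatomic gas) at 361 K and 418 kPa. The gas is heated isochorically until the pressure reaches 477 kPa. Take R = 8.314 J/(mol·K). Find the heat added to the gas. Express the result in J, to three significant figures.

Q ≈ 1560 J

Constant volume ⇒ W = 0, so Q = ΔU = nCᵥΔT with Cᵥ = 3R/2 = 12.47 J/(mol·K).
At constant V, T₂/T₁ = P₂/P₁ ⇒ ΔT = T₁(P₂/P₁ − 1) = 361·(477/418 − 1) = 50.95 K.
ΔU = (2.45)(12.47)(50.95) = 1557 J.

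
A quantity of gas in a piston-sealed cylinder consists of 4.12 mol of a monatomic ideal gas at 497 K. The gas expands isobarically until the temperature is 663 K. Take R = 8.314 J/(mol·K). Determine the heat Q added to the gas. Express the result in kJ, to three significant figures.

Isobaric: W = nRΔT = (4.12)(8.314)(166) = 5686 J.
ΔU = nCᵥΔT with Cᵥ = 3R/2: ΔU = (4.12)(12.47)(166) = 8529 J.
Q = ΔU + W = 8529 + 5686 = 14215 J.

Q ≈ 14.2 kJ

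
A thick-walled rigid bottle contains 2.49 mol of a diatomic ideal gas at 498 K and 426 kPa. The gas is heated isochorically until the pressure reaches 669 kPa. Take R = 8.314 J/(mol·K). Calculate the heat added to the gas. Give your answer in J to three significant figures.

Q ≈ 14700 J

Constant volume ⇒ W = 0, so Q = ΔU = nCᵥΔT with Cᵥ = 5R/2 = 20.79 J/(mol·K).
At constant V, T₂/T₁ = P₂/P₁ ⇒ ΔT = T₁(P₂/P₁ − 1) = 498·(669/426 − 1) = 284.1 K.
ΔU = (2.49)(20.79)(284.1) = 14702 J.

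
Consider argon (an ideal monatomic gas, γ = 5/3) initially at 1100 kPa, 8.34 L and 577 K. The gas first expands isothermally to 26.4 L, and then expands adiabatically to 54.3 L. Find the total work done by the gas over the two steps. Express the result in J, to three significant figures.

Step 1 (isothermal): W = P₁V₁ ln(V₂/V₁) = (9174) ln(26.4/8.34) = 10571 J.
After step 1: P = 347.5 kPa, V = 26.4 L, T = 577 K.
Step 2 (adiabatic): W = (P₁V₁ − P₂V₂)/(γ−1) = (9174 − 5672)/0.667 = 5253 J.
W_total = 10571 + 5253 = 15824 J.

W_total ≈ 15800 J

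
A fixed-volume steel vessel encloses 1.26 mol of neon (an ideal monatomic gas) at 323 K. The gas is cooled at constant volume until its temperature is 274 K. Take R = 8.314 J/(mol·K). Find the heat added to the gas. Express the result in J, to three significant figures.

Constant volume ⇒ W = 0, so Q = ΔU = nCᵥΔT with Cᵥ = 3R/2 = 12.47 J/(mol·K).
ΔU = (1.26)(12.47)(274 − 323) = -770 J.

Q ≈ -770 J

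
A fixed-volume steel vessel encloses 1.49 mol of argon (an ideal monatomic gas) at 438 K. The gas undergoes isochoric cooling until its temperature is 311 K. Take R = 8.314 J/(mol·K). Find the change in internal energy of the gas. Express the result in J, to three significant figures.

Constant volume ⇒ W = 0, so Q = ΔU = nCᵥΔT with Cᵥ = 3R/2 = 12.47 J/(mol·K).
ΔU = (1.49)(12.47)(311 − 438) = -2360 J.

ΔU ≈ -2360 J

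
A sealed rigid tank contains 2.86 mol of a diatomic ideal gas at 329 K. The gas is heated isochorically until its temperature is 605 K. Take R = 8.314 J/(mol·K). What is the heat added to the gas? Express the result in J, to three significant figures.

Constant volume ⇒ W = 0, so Q = ΔU = nCᵥΔT with Cᵥ = 5R/2 = 20.79 J/(mol·K).
ΔU = (2.86)(20.79)(605 − 329) = 16407 J.

Q ≈ 16400 J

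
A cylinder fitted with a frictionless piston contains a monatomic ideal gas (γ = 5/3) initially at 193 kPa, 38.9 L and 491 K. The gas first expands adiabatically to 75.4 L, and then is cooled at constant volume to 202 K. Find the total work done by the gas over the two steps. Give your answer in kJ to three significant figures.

W_total ≈ 4.02 kJ

Step 1 (adiabatic): W = (P₁V₁ − P₂V₂)/(γ−1) = (7508 − 4829)/0.667 = 4017 J.
Step 2 (isochoric): W = 0 (constant volume).
W_total = 4017 + 0 = 4017 J.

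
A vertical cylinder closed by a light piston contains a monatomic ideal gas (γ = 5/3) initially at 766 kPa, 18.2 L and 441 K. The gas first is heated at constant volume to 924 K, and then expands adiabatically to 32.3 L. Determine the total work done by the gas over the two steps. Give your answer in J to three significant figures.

Step 1 (isochoric): W = 0 (constant volume).
After step 1: P = 1605 kPa (V unchanged).
Step 2 (adiabatic): W = (P₁V₁ − P₂V₂)/(γ−1) = (29210 − 19927)/0.667 = 13924 J.
W_total = 0 + 13924 = 13924 J.

W_total ≈ 13900 J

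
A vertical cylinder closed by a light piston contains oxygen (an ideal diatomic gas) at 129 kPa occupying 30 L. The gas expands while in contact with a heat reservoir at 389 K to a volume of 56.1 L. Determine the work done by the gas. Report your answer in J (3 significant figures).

W ≈ 2420 J

Isothermal: W = nRT ln(V₂/V₁) = P₁V₁ ln(V₂/V₁).
P₁V₁ = (129 kPa)(30 L) = 3870 J.
W = 3870 × ln(56.1/30) = 3870 × 0.6259
W_by_gas = 2422 J.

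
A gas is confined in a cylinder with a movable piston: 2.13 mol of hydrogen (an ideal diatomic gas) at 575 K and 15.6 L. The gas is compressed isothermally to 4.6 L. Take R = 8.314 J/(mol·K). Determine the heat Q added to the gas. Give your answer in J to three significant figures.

Q ≈ -12400 J

Isothermal ⇒ ΔU = 0, so Q = W = nRT ln(V₂/V₁).
Q = (2.13)(8.314)(575) ln(4.6/15.6) = 10183 × -1.221 = -12435 J.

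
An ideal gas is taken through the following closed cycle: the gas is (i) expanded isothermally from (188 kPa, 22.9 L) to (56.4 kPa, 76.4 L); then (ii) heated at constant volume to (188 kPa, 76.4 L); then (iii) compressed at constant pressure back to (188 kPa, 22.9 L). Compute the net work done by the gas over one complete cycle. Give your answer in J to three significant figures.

Leg (i): W = PᵢVᵢ ln(V_f/Vᵢ) = (4305) ln(76.4/22.9) = 5187 J.
Leg (ii): W = 0.
Leg (iii): W = PΔV = (188)(22.9 − 76.4) = -10058 J.
W_net = 5187 − 10058 = -4871 J.

W_net ≈ -4870 J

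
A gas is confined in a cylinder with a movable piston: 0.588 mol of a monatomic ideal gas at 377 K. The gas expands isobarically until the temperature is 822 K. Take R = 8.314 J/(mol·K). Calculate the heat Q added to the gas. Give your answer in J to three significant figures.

Q ≈ 5440 J

Isobaric: W = nRΔT = (0.588)(8.314)(445) = 2175 J.
ΔU = nCᵥΔT with Cᵥ = 3R/2: ΔU = (0.588)(12.47)(445) = 3263 J.
Q = ΔU + W = 3263 + 2175 = 5439 J.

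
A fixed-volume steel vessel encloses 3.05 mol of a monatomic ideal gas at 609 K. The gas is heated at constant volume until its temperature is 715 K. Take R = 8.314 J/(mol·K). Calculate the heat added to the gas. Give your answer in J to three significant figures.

Q ≈ 4030 J

Constant volume ⇒ W = 0, so Q = ΔU = nCᵥΔT with Cᵥ = 3R/2 = 12.47 J/(mol·K).
ΔU = (3.05)(12.47)(715 − 609) = 4032 J.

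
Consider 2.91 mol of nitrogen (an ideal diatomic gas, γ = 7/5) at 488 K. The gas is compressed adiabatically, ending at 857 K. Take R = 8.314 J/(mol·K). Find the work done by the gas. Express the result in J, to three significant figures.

W ≈ -22300 J

Adiabatic ⇒ Q = 0, so W_by = −ΔU = nCᵥ(T₁ − T₂).
Cᵥ = 5R/2 = 20.79 J/(mol·K).
W = (2.91)(20.79)(488 − 857) = -22319 J.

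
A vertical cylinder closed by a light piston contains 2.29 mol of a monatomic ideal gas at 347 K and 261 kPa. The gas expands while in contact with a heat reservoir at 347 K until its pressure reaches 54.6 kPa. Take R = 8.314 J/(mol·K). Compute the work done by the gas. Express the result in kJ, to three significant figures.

W ≈ 10.3 kJ

Isothermal process: W = nRT ln(V₂/V₁) = nRT ln(P₁/P₂).
W = (2.29)(8.314)(347) × ln(261/54.6)
  = 6607 × ln(4.78) = 6607 × 1.564
W_by_gas = 10336 J.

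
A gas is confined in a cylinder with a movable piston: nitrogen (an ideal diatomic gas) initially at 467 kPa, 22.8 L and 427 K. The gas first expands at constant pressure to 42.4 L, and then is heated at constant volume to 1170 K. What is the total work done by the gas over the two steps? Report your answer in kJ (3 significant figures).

W_total ≈ 9.15 kJ

Step 1 (isobaric): W = PΔV = (467 kPa)(42.4 − 22.8 L) = 9153 J.
Step 2 (isochoric): W = 0 (constant volume).
W_total = 9153 + 0 = 9153 J.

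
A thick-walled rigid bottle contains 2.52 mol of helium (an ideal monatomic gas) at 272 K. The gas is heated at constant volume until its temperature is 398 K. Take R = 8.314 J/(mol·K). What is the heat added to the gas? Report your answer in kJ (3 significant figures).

Constant volume ⇒ W = 0, so Q = ΔU = nCᵥΔT with Cᵥ = 3R/2 = 12.47 J/(mol·K).
ΔU = (2.52)(12.47)(398 − 272) = 3960 J.

Q ≈ 3.96 kJ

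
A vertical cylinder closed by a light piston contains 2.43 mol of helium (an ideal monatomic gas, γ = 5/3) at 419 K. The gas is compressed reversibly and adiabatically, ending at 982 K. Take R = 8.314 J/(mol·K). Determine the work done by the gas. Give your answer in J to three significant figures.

Adiabatic ⇒ Q = 0, so W_by = −ΔU = nCᵥ(T₁ − T₂).
Cᵥ = 3R/2 = 12.47 J/(mol·K).
W = (2.43)(12.47)(419 − 982) = -17061 J.

W ≈ -17100 J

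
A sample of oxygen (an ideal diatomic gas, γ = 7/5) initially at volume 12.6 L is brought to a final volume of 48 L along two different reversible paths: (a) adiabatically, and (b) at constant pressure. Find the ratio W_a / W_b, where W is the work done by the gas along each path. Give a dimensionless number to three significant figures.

Path (a) adiabatic: W = P₁V₁(1 − (V₁/V₂)^(γ−1))/(γ−1) → W_a/(P₁V₁) = 1.036.
Path (b) isobaric: W = P₁(V₂ − V₁) → W_b/(P₁V₁) = 2.81.
W_a / W_b = 1.036 / 2.81 = 0.3687.

W_a / W_b ≈ 0.369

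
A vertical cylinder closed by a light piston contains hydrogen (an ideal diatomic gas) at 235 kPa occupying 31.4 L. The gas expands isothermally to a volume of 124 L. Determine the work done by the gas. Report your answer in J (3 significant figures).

Isothermal: W = nRT ln(V₂/V₁) = P₁V₁ ln(V₂/V₁).
P₁V₁ = (235 kPa)(31.4 L) = 7379 J.
W = 7379 × ln(124/31.4) = 7379 × 1.373
W_by_gas = 10135 J.

W ≈ 10100 J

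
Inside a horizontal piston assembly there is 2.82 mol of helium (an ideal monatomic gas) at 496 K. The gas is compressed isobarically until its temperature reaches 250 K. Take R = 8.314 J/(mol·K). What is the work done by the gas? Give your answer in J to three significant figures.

Isobaric: W = P ΔV = nR ΔT.
W = (2.82)(8.314)(250 − 496) = -5768 J.

W ≈ -5770 J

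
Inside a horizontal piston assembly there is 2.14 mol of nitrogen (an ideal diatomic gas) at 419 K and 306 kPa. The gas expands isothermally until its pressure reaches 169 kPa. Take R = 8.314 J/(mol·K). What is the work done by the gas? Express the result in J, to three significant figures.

W ≈ 4430 J

Isothermal process: W = nRT ln(V₂/V₁) = nRT ln(P₁/P₂).
W = (2.14)(8.314)(419) × ln(306/169)
  = 7455 × ln(1.811) = 7455 × 0.5937
W_by_gas = 4426 J.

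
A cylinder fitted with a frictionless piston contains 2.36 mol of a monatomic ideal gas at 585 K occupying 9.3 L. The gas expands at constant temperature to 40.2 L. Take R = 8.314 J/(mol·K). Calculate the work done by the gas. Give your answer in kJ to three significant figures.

W ≈ 16.8 kJ

Isothermal: W = nRT ln(V₂/V₁).
W = (2.36)(8.314)(585) × ln(40.2/9.3)
  = 11478 × 1.464
W_by_gas = 16803 J.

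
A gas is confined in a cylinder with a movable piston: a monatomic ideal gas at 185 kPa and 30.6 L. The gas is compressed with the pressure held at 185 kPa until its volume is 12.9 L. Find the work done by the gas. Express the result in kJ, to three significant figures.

W ≈ -3.27 kJ

Isobaric: W = P ΔV.
W = (185 kPa)(12.9 − 30.6 L) = (185)(-17.7) = -3275 J.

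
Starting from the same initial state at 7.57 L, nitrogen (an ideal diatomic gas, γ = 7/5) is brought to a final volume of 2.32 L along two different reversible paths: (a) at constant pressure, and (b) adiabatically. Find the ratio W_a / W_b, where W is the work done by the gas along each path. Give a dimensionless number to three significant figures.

W_a / W_b ≈ 0.459

Path (a) isobaric: W = P₁(V₂ − V₁) → W_a/(P₁V₁) = -0.6935.
Path (b) adiabatic: W = P₁V₁(1 − (V₁/V₂)^(γ−1))/(γ−1) → W_b/(P₁V₁) = -1.512.
W_a / W_b = -0.6935 / -1.512 = 0.4586.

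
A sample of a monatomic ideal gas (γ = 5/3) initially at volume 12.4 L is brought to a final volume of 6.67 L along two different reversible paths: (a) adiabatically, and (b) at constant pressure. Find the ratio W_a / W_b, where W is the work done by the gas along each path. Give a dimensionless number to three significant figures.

Path (a) adiabatic: W = P₁V₁(1 − (V₁/V₂)^(γ−1))/(γ−1) → W_a/(P₁V₁) = -0.7679.
Path (b) isobaric: W = P₁(V₂ − V₁) → W_b/(P₁V₁) = -0.4621.
W_a / W_b = -0.7679 / -0.4621 = 1.662.

W_a / W_b ≈ 1.66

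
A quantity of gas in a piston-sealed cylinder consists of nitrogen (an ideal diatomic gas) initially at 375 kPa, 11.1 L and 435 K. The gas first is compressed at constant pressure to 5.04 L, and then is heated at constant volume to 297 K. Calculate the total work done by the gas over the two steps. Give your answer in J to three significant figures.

W_total ≈ -2270 J

Step 1 (isobaric): W = PΔV = (375 kPa)(5.04 − 11.1 L) = -2272 J.
Step 2 (isochoric): W = 0 (constant volume).
W_total = -2272 + 0 = -2272 J.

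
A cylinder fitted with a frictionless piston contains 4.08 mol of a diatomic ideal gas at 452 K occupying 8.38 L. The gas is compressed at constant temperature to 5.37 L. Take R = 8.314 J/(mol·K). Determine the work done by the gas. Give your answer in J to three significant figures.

W ≈ -6820 J

Isothermal: W = nRT ln(V₂/V₁).
W = (4.08)(8.314)(452) × ln(5.37/8.38)
  = 15332 × -0.445
W_by_gas = -6823 J.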